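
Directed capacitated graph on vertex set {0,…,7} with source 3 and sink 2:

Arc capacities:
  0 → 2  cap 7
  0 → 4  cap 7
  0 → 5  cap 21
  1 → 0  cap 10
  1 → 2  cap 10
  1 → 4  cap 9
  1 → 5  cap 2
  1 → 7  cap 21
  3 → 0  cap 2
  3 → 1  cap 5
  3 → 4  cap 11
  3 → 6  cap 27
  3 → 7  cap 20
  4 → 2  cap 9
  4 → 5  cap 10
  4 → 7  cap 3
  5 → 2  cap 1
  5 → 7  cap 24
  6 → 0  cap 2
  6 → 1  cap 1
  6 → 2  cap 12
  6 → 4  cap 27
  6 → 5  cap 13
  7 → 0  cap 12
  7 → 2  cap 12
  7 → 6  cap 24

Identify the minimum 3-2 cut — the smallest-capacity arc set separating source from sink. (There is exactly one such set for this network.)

augment #1: 3→0→2 push 2
augment #2: 3→1→2 push 5
augment #3: 3→4→2 push 9
augment #4: 3→6→2 push 12
augment #5: 3→7→2 push 12
augment #6: 3→4→5→2 push 1
augment #7: 3→6→0→2 push 2
augment #8: 3→6→1→2 push 1
augment #9: 3→7→0→2 push 3
max flow = 47; residual-reachable set from 3 gives S-side
cut edges (S→T): {(0,2), (3,1), (4,2), (5,2), (6,1), (6,2), (7,2)} total cap 47

Min-cut arcs: {(0,2), (3,1), (4,2), (5,2), (6,1), (6,2), (7,2)} (total capacity 47)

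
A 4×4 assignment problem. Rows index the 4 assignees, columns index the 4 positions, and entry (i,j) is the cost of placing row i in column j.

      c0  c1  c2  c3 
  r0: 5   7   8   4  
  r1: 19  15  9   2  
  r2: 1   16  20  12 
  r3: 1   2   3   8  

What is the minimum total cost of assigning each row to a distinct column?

one of 2 optimal assignments: row0→col1 (cost 7), row1→col3 (cost 2), row2→col0 (cost 1), row3→col2 (cost 3)
total = 7 + 2 + 1 + 3 = 13

Minimum assignment cost: 13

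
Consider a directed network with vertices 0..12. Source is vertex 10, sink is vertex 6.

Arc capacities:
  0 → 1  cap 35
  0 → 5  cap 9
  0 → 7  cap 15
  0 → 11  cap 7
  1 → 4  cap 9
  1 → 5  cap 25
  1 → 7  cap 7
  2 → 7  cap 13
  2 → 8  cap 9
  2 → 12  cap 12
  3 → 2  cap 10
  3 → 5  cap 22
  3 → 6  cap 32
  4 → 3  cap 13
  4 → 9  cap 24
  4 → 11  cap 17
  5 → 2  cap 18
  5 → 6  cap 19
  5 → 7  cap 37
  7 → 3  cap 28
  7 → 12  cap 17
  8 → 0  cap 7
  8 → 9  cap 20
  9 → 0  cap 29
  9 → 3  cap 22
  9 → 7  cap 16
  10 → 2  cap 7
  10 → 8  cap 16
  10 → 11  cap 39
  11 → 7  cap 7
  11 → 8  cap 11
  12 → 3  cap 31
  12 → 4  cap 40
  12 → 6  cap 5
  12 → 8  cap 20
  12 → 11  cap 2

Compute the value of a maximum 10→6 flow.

Maximum flow value: 41

augment #1: 10→2→12→6 bottleneck 5, total now 5
augment #2: 10→2→7→3→6 bottleneck 2, total now 7
augment #3: 10→8→0→5→6 bottleneck 7, total now 14
augment #4: 10→8→9→3→6 bottleneck 9, total now 23
augment #5: 10→11→7→3→6 bottleneck 7, total now 30
augment #6: 10→11→8→9→3→6 bottleneck 11, total now 41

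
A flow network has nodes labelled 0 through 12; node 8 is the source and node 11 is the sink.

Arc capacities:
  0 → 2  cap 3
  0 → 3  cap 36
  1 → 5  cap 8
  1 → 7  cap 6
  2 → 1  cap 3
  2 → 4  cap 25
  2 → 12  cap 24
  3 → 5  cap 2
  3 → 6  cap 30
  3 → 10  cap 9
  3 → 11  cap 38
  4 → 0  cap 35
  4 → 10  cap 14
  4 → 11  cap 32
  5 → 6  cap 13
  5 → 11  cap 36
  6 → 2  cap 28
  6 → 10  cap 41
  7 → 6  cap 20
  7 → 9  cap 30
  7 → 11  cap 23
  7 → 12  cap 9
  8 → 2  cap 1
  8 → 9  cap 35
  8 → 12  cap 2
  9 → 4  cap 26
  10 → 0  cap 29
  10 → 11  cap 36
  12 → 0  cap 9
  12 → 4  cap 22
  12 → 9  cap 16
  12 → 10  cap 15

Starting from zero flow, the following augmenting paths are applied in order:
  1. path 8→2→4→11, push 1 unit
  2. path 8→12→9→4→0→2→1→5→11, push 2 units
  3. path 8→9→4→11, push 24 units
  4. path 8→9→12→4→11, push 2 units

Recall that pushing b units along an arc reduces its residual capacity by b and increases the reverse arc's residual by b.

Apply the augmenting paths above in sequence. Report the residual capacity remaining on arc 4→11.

Residual capacity of (4,11): 5

after path 1 (8→2→4→11, push 1): res(4,11)=31
after path 2 (8→12→9→4→0→2→1→5→11, push 2): res(4,11)=31
after path 3 (8→9→4→11, push 24): res(4,11)=7
after path 4 (8→9→12→4→11, push 2): res(4,11)=5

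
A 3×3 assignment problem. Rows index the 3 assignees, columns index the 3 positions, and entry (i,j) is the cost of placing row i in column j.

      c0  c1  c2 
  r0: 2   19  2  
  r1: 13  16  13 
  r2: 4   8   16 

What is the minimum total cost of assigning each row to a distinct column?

Minimum assignment cost: 22

optimal assignment: row0→col2 (cost 2), row1→col1 (cost 16), row2→col0 (cost 4)
total = 2 + 16 + 4 = 22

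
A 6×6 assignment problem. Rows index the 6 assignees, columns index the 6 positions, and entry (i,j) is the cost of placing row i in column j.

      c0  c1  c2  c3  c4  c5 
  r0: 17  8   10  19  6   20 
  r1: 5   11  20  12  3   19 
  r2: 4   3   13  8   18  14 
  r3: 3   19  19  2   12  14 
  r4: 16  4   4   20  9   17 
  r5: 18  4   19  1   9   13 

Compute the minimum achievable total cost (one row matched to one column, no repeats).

one of 3 optimal assignments: row0→col1 (cost 8), row1→col4 (cost 3), row2→col5 (cost 14), row3→col0 (cost 3), row4→col2 (cost 4), row5→col3 (cost 1)
total = 8 + 3 + 14 + 3 + 4 + 1 = 33

Minimum assignment cost: 33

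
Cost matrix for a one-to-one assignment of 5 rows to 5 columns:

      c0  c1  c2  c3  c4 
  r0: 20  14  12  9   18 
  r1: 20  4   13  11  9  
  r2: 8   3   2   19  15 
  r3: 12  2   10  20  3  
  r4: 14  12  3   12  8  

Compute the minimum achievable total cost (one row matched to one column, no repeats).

Minimum assignment cost: 27

optimal assignment: row0→col3 (cost 9), row1→col1 (cost 4), row2→col0 (cost 8), row3→col4 (cost 3), row4→col2 (cost 3)
total = 9 + 4 + 8 + 3 + 3 = 27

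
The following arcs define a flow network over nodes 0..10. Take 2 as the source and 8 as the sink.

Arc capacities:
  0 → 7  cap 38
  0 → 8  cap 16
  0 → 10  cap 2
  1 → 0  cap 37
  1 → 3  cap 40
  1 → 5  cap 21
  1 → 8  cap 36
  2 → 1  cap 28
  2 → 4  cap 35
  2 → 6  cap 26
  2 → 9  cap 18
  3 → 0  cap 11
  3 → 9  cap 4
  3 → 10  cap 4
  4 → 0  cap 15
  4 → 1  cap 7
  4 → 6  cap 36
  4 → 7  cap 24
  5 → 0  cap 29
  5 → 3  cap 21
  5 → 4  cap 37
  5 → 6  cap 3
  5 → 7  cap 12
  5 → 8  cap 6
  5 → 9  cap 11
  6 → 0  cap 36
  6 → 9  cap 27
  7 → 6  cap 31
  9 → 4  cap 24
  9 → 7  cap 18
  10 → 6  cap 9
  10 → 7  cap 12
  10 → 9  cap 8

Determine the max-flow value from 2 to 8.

Maximum flow value: 51

augment #1: 2→1→8 bottleneck 28, total now 28
augment #2: 2→4→0→8 bottleneck 15, total now 43
augment #3: 2→4→1→8 bottleneck 7, total now 50
augment #4: 2→6→0→8 bottleneck 1, total now 51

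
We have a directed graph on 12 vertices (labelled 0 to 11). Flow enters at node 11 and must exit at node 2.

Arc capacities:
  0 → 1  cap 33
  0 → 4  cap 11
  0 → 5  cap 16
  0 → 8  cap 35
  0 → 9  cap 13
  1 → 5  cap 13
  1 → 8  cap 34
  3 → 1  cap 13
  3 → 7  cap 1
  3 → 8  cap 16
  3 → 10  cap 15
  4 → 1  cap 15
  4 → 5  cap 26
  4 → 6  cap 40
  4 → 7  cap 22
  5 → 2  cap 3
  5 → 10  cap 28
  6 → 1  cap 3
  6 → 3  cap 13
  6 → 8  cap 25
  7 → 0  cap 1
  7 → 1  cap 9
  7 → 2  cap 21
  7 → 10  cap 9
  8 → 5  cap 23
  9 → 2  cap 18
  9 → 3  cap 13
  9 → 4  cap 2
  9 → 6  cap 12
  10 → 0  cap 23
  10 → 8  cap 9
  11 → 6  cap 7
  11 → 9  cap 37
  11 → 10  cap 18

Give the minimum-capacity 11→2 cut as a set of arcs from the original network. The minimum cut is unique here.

Min-cut arcs: {(0,4), (3,7), (5,2), (9,2), (9,4)} (total capacity 35)

augment #1: 11→9→2 push 18
augment #2: 11→6→1→5→2 push 3
augment #3: 11→6→3→7→2 push 1
augment #4: 11→9→4→7→2 push 2
augment #5: 11→10→0→4→7→2 push 11
max flow = 35; residual-reachable set from 11 gives S-side
cut edges (S→T): {(0,4), (3,7), (5,2), (9,2), (9,4)} total cap 35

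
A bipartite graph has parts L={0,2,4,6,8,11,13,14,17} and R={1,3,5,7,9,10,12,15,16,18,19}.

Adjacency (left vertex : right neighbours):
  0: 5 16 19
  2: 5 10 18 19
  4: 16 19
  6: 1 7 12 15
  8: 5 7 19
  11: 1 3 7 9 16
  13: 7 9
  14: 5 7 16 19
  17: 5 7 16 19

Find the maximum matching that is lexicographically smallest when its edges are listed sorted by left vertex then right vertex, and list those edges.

Lex-smallest maximum matching: {(0,5), (2,10), (4,16), (6,1), (8,7), (11,3), (13,9), (14,19)}

|M| = 8 (so the lex-smallest maximum matching has 8 edges)
process left vertices in ascending order; for each, take the smallest-labelled available neighbour that still permits 8 edges overall, or leave it unmatched if none does
lex-smallest matching: {0-5, 2-10, 4-16, 6-1, 8-7, 11-3, 13-9, 14-19}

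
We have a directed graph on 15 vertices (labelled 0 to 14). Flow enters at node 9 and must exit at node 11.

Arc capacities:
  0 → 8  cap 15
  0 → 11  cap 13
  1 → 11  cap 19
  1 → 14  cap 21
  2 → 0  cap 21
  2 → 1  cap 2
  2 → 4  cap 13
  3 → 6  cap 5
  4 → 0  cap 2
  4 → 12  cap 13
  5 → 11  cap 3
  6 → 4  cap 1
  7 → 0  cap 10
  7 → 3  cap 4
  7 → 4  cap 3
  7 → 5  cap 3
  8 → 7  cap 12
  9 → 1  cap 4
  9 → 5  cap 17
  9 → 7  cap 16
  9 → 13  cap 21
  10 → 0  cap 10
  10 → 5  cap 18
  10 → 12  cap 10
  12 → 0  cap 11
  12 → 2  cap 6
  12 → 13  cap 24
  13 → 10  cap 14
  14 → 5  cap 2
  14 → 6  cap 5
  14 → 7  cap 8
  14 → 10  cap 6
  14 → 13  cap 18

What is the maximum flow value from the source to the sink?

augment #1: 9→1→11 bottleneck 4, total now 4
augment #2: 9→5→11 bottleneck 3, total now 7
augment #3: 9→7→0→11 bottleneck 10, total now 17
augment #4: 9→7→4→0→11 bottleneck 2, total now 19
augment #5: 9→13→10→0→11 bottleneck 1, total now 20
augment #6: 9→7→4→12→2→1→11 bottleneck 1, total now 21
augment #7: 9→13→10→12→2→1→11 bottleneck 1, total now 22

Maximum flow value: 22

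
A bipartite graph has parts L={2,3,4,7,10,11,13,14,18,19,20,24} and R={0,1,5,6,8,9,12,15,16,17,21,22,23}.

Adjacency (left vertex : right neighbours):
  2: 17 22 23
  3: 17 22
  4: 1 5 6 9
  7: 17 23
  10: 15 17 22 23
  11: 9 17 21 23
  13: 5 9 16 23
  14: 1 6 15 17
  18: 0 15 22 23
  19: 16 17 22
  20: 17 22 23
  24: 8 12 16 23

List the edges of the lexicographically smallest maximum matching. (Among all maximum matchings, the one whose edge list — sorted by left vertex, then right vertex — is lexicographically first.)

Lex-smallest maximum matching: {(2,17), (3,22), (4,1), (7,23), (10,15), (11,9), (13,5), (14,6), (18,0), (19,16), (24,8)}

|M| = 11 (so the lex-smallest maximum matching has 11 edges)
process left vertices in ascending order; for each, take the smallest-labelled available neighbour that still permits 11 edges overall, or leave it unmatched if none does
lex-smallest matching: {2-17, 3-22, 4-1, 7-23, 10-15, 11-9, 13-5, 14-6, 18-0, 19-16, 24-8}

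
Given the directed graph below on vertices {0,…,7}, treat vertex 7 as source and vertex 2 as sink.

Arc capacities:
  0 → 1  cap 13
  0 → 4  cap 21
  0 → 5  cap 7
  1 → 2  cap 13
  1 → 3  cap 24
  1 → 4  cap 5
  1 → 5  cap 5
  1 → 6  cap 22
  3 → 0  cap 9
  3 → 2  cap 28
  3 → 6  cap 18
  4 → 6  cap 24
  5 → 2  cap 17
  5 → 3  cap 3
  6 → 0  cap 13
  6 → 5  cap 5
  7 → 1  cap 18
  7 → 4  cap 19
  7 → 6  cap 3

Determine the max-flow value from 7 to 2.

augment #1: 7→1→2 bottleneck 13, total now 13
augment #2: 7→1→3→2 bottleneck 5, total now 18
augment #3: 7→6→5→2 bottleneck 3, total now 21
augment #4: 7→4→6→5→2 bottleneck 2, total now 23
augment #5: 7→4→6→0→5→2 bottleneck 7, total now 30
augment #6: 7→4→6→0→1→3→2 bottleneck 6, total now 36

Maximum flow value: 36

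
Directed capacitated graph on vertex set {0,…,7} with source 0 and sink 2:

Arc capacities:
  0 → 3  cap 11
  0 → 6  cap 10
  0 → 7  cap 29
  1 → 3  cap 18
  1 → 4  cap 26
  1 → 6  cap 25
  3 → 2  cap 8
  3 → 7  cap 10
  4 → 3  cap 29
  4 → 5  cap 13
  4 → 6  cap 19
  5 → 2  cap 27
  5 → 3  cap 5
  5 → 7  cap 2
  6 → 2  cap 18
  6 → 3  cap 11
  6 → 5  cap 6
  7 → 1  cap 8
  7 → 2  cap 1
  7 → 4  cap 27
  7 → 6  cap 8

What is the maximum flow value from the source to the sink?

Maximum flow value: 46

augment #1: 0→3→2 bottleneck 8, total now 8
augment #2: 0→6→2 bottleneck 10, total now 18
augment #3: 0→7→2 bottleneck 1, total now 19
augment #4: 0→7→6→2 bottleneck 8, total now 27
augment #5: 0→7→4→5→2 bottleneck 13, total now 40
augment #6: 0→7→1→6→5→2 bottleneck 6, total now 46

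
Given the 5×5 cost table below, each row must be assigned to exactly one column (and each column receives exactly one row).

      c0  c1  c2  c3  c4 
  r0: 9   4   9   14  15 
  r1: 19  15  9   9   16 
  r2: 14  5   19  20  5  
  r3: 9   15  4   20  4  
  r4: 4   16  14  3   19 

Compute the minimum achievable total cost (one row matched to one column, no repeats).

optimal assignment: row0→col1 (cost 4), row1→col3 (cost 9), row2→col4 (cost 5), row3→col2 (cost 4), row4→col0 (cost 4)
total = 4 + 9 + 5 + 4 + 4 = 26

Minimum assignment cost: 26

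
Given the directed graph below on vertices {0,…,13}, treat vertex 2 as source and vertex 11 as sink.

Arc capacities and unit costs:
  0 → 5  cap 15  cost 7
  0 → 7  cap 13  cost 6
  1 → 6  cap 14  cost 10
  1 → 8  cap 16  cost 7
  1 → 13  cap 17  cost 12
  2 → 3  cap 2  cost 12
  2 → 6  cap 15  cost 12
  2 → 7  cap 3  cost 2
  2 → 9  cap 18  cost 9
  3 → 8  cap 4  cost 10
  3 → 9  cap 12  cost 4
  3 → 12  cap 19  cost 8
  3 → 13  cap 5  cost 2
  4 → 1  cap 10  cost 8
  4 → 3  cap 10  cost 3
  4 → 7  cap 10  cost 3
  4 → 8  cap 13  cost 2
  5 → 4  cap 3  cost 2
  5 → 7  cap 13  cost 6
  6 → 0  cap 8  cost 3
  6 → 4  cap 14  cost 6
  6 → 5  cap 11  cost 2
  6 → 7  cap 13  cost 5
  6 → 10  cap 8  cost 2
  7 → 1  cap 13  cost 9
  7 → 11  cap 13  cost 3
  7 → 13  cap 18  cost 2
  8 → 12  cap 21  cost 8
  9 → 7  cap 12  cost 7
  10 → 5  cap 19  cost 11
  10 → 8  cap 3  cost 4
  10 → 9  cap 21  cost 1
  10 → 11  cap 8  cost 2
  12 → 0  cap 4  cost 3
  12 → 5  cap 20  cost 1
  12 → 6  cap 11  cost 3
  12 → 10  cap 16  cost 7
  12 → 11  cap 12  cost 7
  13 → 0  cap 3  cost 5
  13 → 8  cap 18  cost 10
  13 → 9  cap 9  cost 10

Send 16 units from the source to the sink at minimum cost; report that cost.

shortest-cost path #1: 2→7→11 push 3 @ unit cost 5 (adds 15)
shortest-cost path #2: 2→6→10→11 push 8 @ unit cost 16 (adds 128)
shortest-cost path #3: 2→9→7→11 push 5 @ unit cost 19 (adds 95)
total cost = 238

Minimum cost for 16 units: 238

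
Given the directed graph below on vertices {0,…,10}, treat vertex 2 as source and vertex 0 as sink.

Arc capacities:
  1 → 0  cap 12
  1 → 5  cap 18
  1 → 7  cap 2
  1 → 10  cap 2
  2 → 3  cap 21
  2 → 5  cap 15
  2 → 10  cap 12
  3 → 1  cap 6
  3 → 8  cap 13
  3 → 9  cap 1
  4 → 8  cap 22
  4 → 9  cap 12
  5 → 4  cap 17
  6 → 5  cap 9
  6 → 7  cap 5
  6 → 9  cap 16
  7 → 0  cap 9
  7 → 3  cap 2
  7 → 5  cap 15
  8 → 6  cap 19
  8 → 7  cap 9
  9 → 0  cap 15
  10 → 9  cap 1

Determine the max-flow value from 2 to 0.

augment #1: 2→3→1→0 bottleneck 6, total now 6
augment #2: 2→3→9→0 bottleneck 1, total now 7
augment #3: 2→10→9→0 bottleneck 1, total now 8
augment #4: 2→3→8→7→0 bottleneck 9, total now 17
augment #5: 2→5→4→9→0 bottleneck 12, total now 29
augment #6: 2→3→8→6→9→0 bottleneck 1, total now 30

Maximum flow value: 30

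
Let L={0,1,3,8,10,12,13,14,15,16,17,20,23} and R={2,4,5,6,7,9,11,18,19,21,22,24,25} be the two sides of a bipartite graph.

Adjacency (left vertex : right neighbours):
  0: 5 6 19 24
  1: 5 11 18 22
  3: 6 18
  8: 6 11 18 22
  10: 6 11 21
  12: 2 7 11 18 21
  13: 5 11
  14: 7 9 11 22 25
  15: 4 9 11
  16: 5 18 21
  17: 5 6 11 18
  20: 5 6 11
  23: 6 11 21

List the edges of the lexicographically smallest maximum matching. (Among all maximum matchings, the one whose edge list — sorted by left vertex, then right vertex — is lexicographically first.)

|M| = 10 (so the lex-smallest maximum matching has 10 edges)
process left vertices in ascending order; for each, take the smallest-labelled available neighbour that still permits 10 edges overall, or leave it unmatched if none does
lex-smallest matching: {0-19, 1-5, 3-6, 8-22, 10-11, 12-2, 14-7, 15-4, 16-18, 23-21}

Lex-smallest maximum matching: {(0,19), (1,5), (3,6), (8,22), (10,11), (12,2), (14,7), (15,4), (16,18), (23,21)}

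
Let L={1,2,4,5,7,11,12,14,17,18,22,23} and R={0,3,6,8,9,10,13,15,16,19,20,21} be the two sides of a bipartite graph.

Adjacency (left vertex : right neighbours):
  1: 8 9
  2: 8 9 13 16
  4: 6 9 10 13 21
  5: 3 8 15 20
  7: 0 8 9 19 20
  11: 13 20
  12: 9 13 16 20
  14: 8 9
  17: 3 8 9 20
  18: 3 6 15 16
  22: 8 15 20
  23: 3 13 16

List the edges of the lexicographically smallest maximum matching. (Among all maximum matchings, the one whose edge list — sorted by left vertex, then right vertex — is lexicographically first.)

Lex-smallest maximum matching: {(1,8), (2,9), (4,10), (5,3), (7,0), (11,13), (12,16), (17,20), (18,6), (22,15)}

|M| = 10 (so the lex-smallest maximum matching has 10 edges)
process left vertices in ascending order; for each, take the smallest-labelled available neighbour that still permits 10 edges overall, or leave it unmatched if none does
lex-smallest matching: {1-8, 2-9, 4-10, 5-3, 7-0, 11-13, 12-16, 17-20, 18-6, 22-15}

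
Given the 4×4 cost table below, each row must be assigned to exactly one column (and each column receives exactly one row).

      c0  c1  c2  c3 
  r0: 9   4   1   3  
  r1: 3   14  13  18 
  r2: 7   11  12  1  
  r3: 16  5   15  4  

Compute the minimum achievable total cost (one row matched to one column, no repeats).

Minimum assignment cost: 10

optimal assignment: row0→col2 (cost 1), row1→col0 (cost 3), row2→col3 (cost 1), row3→col1 (cost 5)
total = 1 + 3 + 1 + 5 = 10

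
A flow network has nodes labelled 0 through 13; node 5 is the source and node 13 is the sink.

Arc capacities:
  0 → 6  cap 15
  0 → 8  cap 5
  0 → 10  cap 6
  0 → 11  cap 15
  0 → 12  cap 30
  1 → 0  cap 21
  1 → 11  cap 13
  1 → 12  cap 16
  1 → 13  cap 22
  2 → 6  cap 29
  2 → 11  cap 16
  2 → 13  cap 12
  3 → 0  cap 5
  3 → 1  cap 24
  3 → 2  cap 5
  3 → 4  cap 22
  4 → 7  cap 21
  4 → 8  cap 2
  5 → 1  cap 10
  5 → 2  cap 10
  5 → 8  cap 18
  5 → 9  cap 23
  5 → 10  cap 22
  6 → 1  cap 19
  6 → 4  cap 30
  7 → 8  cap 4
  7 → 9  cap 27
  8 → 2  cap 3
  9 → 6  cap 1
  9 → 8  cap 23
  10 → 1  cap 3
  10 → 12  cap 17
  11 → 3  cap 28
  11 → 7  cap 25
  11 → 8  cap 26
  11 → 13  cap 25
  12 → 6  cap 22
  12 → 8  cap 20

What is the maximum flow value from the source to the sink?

Maximum flow value: 44

augment #1: 5→1→13 bottleneck 10, total now 10
augment #2: 5→2→13 bottleneck 10, total now 20
augment #3: 5→8→2→13 bottleneck 2, total now 22
augment #4: 5→10→1→13 bottleneck 3, total now 25
augment #5: 5→8→2→11→13 bottleneck 1, total now 26
augment #6: 5→9→6→1→13 bottleneck 1, total now 27
augment #7: 5→10→12→6→1→13 bottleneck 8, total now 35
augment #8: 5→10→12→6→1→11→13 bottleneck 9, total now 44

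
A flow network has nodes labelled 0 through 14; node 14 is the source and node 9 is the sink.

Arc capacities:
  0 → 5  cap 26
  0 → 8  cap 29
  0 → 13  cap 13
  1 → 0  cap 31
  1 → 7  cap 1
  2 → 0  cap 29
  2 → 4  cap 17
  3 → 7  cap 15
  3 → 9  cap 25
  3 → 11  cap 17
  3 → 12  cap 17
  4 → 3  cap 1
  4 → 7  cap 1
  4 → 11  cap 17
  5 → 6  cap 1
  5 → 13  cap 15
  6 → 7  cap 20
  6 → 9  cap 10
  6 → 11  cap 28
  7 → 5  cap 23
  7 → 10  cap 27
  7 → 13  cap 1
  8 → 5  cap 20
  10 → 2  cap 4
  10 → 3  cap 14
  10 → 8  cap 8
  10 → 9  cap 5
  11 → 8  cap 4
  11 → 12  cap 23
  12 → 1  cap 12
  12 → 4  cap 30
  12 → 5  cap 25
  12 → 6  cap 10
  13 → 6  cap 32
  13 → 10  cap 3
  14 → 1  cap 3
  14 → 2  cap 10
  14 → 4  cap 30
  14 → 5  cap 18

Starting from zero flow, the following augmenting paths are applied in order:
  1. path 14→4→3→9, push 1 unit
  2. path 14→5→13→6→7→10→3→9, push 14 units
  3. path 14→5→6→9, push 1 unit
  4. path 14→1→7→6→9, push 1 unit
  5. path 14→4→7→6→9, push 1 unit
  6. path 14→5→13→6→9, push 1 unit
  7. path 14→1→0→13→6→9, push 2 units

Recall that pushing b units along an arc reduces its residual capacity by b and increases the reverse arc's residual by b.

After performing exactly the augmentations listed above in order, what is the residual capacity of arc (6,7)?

after path 1 (14→4→3→9, push 1): res(6,7)=20
after path 2 (14→5→13→6→7→10→3→9, push 14): res(6,7)=6
after path 3 (14→5→6→9, push 1): res(6,7)=6
after path 4 (14→1→7→6→9, push 1): res(6,7)=7
after path 5 (14→4→7→6→9, push 1): res(6,7)=8
after path 6 (14→5→13→6→9, push 1): res(6,7)=8
after path 7 (14→1→0→13→6→9, push 2): res(6,7)=8

Residual capacity of (6,7): 8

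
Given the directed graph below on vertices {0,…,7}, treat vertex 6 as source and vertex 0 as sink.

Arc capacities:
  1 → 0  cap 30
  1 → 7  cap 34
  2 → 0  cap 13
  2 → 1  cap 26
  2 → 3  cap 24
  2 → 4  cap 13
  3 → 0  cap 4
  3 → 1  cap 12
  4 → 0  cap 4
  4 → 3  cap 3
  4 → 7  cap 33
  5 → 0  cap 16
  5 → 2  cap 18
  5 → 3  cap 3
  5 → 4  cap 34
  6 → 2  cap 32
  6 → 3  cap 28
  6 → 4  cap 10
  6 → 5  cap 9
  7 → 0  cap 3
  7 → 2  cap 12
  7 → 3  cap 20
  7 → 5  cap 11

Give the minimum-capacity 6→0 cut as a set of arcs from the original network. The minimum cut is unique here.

augment #1: 6→2→0 push 13
augment #2: 6→3→0 push 4
augment #3: 6→4→0 push 4
augment #4: 6→5→0 push 9
augment #5: 6→2→1→0 push 19
augment #6: 6→3→1→0 push 11
augment #7: 6→4→7→0 push 3
augment #8: 6→4→7→5→0 push 3
augment #9: 6→3→1→7→5→0 push 1
max flow = 67; residual-reachable set from 6 gives S-side
cut edges (S→T): {(3,0), (3,1), (6,2), (6,4), (6,5)} total cap 67

Min-cut arcs: {(3,0), (3,1), (6,2), (6,4), (6,5)} (total capacity 67)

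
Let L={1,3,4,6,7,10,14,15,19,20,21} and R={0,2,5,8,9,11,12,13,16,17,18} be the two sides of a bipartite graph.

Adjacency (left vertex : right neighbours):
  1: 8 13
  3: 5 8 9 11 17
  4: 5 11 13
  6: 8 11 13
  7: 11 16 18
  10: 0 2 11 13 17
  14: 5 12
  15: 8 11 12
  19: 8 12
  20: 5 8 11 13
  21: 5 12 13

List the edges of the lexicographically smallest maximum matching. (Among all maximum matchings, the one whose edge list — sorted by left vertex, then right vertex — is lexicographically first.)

Lex-smallest maximum matching: {(1,8), (3,9), (4,5), (6,11), (7,16), (10,0), (14,12), (20,13)}

|M| = 8 (so the lex-smallest maximum matching has 8 edges)
process left vertices in ascending order; for each, take the smallest-labelled available neighbour that still permits 8 edges overall, or leave it unmatched if none does
lex-smallest matching: {1-8, 3-9, 4-5, 6-11, 7-16, 10-0, 14-12, 20-13}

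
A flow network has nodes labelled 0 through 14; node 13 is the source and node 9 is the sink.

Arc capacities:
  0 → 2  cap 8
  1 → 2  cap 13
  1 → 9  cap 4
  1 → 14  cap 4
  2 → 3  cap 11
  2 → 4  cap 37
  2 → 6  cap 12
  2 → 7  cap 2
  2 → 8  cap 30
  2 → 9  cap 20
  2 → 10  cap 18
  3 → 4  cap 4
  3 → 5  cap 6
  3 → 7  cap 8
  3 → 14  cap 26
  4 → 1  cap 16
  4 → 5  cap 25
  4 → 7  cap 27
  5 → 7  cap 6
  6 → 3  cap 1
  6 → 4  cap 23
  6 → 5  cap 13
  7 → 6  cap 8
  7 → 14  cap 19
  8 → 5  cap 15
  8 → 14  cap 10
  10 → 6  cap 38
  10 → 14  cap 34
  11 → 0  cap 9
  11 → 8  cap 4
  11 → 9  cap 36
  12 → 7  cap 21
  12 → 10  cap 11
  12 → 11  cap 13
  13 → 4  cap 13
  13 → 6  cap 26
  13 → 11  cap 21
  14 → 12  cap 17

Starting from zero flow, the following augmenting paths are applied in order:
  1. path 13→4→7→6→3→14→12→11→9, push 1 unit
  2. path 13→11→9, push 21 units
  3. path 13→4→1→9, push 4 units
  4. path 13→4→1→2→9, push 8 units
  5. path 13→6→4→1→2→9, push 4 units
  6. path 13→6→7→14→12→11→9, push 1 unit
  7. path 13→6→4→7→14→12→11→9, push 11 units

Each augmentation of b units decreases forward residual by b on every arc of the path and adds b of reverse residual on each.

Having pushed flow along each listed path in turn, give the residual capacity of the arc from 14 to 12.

after path 1 (13→4→7→6→3→14→12→11→9, push 1): res(14,12)=16
after path 2 (13→11→9, push 21): res(14,12)=16
after path 3 (13→4→1→9, push 4): res(14,12)=16
after path 4 (13→4→1→2→9, push 8): res(14,12)=16
after path 5 (13→6→4→1→2→9, push 4): res(14,12)=16
after path 6 (13→6→7→14→12→11→9, push 1): res(14,12)=15
after path 7 (13→6→4→7→14→12→11→9, push 11): res(14,12)=4

Residual capacity of (14,12): 4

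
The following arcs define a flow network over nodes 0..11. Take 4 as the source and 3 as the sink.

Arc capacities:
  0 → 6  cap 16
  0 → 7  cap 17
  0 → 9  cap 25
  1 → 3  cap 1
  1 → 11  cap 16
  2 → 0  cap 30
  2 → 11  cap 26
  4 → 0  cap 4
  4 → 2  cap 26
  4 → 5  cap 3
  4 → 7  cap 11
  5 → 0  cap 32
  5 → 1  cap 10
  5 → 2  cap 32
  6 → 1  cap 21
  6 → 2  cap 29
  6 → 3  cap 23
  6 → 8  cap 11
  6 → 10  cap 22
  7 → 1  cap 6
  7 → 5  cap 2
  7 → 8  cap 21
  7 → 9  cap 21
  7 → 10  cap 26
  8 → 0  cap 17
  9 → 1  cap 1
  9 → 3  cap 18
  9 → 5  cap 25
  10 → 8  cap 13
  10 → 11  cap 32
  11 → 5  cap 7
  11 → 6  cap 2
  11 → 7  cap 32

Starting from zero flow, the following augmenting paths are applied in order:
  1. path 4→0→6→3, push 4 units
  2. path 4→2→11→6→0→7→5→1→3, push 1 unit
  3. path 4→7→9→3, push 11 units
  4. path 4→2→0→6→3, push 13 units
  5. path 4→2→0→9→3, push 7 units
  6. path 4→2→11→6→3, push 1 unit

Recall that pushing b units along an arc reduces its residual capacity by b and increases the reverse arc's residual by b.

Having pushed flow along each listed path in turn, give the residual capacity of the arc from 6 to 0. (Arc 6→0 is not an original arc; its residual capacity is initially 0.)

after path 1 (4→0→6→3, push 4): res(6,0)=4
after path 2 (4→2→11→6→0→7→5→1→3, push 1): res(6,0)=3
after path 3 (4→7→9→3, push 11): res(6,0)=3
after path 4 (4→2→0→6→3, push 13): res(6,0)=16
after path 5 (4→2→0→9→3, push 7): res(6,0)=16
after path 6 (4→2→11→6→3, push 1): res(6,0)=16

Residual capacity of (6,0): 16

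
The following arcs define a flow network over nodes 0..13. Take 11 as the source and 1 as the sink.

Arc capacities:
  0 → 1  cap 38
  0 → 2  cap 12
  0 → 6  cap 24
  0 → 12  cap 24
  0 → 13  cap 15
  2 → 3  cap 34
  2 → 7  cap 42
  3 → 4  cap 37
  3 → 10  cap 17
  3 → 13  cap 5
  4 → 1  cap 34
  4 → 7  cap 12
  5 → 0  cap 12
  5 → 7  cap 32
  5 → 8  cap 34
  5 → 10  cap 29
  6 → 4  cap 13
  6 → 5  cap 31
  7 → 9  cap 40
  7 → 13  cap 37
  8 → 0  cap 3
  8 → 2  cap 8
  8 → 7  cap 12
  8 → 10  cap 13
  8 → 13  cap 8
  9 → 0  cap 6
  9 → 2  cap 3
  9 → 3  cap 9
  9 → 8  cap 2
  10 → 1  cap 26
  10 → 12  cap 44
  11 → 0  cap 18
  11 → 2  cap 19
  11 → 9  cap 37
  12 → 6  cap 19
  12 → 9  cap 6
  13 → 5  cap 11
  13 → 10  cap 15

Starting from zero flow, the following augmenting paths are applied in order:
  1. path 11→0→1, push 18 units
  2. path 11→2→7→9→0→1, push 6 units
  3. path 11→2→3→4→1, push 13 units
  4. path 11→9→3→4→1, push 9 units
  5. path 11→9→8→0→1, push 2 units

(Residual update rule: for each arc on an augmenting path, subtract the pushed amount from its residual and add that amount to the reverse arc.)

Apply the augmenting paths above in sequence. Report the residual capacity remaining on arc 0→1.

after path 1 (11→0→1, push 18): res(0,1)=20
after path 2 (11→2→7→9→0→1, push 6): res(0,1)=14
after path 3 (11→2→3→4→1, push 13): res(0,1)=14
after path 4 (11→9→3→4→1, push 9): res(0,1)=14
after path 5 (11→9→8→0→1, push 2): res(0,1)=12

Residual capacity of (0,1): 12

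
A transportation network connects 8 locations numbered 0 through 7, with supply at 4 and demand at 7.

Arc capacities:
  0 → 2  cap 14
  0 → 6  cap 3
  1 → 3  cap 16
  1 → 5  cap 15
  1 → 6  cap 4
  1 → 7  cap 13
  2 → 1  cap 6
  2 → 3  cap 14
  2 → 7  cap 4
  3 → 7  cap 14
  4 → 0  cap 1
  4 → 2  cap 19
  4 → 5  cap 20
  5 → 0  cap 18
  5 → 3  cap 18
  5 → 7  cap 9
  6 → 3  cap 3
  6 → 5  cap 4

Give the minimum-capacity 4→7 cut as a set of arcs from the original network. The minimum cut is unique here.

Min-cut arcs: {(2,1), (2,7), (3,7), (5,7)} (total capacity 33)

augment #1: 4→2→7 push 4
augment #2: 4→5→7 push 9
augment #3: 4→2→1→7 push 6
augment #4: 4→2→3→7 push 9
augment #5: 4→5→3→7 push 5
max flow = 33; residual-reachable set from 4 gives S-side
cut edges (S→T): {(2,1), (2,7), (3,7), (5,7)} total cap 33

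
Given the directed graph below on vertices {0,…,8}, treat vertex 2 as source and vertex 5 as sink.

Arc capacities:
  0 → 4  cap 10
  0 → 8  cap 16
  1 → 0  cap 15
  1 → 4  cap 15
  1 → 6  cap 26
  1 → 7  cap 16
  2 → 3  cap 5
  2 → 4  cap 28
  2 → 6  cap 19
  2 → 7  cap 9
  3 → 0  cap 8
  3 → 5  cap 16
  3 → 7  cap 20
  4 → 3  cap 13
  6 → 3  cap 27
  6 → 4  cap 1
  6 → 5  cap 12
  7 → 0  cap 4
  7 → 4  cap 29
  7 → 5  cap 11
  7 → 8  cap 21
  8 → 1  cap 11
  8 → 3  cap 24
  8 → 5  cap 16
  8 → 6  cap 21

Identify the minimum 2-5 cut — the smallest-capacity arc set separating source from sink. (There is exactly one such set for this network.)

augment #1: 2→3→5 push 5
augment #2: 2→6→5 push 12
augment #3: 2→7→5 push 9
augment #4: 2→4→3→5 push 11
augment #5: 2→4→3→7→5 push 2
augment #6: 2→6→3→0→8→5 push 7
max flow = 46; residual-reachable set from 2 gives S-side
cut edges (S→T): {(2,3), (2,6), (2,7), (4,3)} total cap 46

Min-cut arcs: {(2,3), (2,6), (2,7), (4,3)} (total capacity 46)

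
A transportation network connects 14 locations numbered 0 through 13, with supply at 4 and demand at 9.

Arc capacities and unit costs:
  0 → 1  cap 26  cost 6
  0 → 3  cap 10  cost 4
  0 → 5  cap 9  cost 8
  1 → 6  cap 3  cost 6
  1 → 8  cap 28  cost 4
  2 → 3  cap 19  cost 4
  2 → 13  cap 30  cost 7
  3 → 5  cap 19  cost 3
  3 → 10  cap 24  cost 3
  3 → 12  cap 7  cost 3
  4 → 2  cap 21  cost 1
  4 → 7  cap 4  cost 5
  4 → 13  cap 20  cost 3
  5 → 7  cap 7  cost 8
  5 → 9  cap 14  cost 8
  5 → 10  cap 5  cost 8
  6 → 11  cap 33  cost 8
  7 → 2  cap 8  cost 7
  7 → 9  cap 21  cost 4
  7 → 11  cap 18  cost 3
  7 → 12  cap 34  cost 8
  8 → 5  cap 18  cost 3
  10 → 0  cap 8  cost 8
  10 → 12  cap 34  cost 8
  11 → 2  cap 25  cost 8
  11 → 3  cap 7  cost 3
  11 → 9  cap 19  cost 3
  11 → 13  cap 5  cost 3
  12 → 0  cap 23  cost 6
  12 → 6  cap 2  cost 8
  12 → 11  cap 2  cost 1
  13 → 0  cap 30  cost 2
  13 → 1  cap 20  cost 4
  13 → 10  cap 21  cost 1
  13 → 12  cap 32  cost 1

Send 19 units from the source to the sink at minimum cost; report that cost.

Minimum cost for 19 units: 260

shortest-cost path #1: 4→13→12→11→9 push 2 @ unit cost 8 (adds 16)
shortest-cost path #2: 4→7→9 push 4 @ unit cost 9 (adds 36)
shortest-cost path #3: 4→2→3→5→9 push 13 @ unit cost 16 (adds 208)
total cost = 260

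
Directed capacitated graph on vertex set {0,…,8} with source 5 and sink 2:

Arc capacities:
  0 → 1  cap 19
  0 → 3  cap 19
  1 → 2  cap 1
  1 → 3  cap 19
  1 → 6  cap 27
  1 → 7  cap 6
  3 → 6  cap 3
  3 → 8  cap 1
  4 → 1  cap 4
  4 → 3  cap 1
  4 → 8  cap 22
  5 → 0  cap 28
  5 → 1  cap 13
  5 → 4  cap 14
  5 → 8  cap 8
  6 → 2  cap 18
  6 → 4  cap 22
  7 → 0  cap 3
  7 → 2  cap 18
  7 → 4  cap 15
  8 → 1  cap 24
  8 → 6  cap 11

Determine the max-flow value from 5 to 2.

augment #1: 5→1→2 bottleneck 1, total now 1
augment #2: 5→1→6→2 bottleneck 12, total now 13
augment #3: 5→8→6→2 bottleneck 6, total now 19
augment #4: 5→0→1→7→2 bottleneck 6, total now 25

Maximum flow value: 25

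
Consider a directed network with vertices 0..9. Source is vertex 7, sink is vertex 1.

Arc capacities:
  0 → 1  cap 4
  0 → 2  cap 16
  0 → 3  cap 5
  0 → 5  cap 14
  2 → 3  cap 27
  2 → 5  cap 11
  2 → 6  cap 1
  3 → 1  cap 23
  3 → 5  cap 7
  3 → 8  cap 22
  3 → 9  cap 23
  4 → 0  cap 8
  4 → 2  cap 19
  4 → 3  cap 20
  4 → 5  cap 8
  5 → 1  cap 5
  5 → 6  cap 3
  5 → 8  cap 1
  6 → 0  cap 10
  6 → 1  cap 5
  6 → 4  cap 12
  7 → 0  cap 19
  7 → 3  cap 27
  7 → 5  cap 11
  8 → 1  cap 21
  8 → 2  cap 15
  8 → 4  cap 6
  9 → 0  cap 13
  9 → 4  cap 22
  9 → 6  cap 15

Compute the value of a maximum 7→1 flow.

Maximum flow value: 55

augment #1: 7→0→1 bottleneck 4, total now 4
augment #2: 7→3→1 bottleneck 23, total now 27
augment #3: 7→5→1 bottleneck 5, total now 32
augment #4: 7→3→8→1 bottleneck 4, total now 36
augment #5: 7→5→6→1 bottleneck 3, total now 39
augment #6: 7→5→8→1 bottleneck 1, total now 40
augment #7: 7→0→2→6→1 bottleneck 1, total now 41
augment #8: 7→0→3→8→1 bottleneck 5, total now 46
augment #9: 7→0→2→3→8→1 bottleneck 9, total now 55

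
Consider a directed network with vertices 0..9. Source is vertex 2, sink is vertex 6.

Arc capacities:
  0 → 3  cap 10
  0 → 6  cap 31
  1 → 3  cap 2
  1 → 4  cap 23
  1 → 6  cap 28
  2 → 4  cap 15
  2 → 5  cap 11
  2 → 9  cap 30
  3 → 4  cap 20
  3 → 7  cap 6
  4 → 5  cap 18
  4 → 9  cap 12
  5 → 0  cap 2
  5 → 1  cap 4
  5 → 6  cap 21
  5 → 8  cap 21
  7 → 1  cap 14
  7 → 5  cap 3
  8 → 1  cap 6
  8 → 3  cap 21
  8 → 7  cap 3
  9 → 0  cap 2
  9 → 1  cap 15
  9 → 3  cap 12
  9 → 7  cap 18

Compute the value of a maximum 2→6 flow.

augment #1: 2→5→6 bottleneck 11, total now 11
augment #2: 2→4→5→6 bottleneck 10, total now 21
augment #3: 2→9→0→6 bottleneck 2, total now 23
augment #4: 2→9→1→6 bottleneck 15, total now 38
augment #5: 2→4→5→0→6 bottleneck 2, total now 40
augment #6: 2→4→5→1→6 bottleneck 3, total now 43
augment #7: 2→9→7→1→6 bottleneck 10, total now 53

Maximum flow value: 53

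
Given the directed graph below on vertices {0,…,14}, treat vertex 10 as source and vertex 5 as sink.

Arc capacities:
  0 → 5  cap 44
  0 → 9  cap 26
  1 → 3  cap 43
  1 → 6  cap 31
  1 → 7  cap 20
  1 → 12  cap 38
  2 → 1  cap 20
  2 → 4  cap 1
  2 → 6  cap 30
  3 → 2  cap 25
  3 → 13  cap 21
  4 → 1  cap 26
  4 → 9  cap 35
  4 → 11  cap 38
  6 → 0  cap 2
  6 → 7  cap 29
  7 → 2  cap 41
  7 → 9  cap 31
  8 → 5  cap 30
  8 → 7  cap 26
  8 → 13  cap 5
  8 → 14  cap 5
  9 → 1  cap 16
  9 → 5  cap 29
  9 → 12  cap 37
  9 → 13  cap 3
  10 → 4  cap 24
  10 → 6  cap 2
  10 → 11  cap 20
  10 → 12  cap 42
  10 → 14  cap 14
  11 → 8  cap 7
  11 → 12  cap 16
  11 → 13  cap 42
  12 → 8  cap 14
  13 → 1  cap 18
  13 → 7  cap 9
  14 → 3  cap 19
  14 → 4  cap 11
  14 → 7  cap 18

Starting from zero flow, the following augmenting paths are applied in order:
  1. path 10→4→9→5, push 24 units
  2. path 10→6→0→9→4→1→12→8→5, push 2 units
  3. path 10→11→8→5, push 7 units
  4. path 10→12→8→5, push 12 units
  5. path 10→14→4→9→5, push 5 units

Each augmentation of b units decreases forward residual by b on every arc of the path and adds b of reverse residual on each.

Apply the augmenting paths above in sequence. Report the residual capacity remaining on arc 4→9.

after path 1 (10→4→9→5, push 24): res(4,9)=11
after path 2 (10→6→0→9→4→1→12→8→5, push 2): res(4,9)=13
after path 3 (10→11→8→5, push 7): res(4,9)=13
after path 4 (10→12→8→5, push 12): res(4,9)=13
after path 5 (10→14→4→9→5, push 5): res(4,9)=8

Residual capacity of (4,9): 8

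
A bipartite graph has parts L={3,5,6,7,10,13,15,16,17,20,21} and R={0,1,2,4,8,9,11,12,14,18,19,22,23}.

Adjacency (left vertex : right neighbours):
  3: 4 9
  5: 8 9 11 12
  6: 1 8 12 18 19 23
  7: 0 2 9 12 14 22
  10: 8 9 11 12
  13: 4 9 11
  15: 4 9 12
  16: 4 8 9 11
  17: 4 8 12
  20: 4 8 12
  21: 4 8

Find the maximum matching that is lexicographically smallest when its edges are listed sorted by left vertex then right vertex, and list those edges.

Lex-smallest maximum matching: {(3,4), (5,8), (6,1), (7,0), (10,9), (13,11), (15,12)}

|M| = 7 (so the lex-smallest maximum matching has 7 edges)
process left vertices in ascending order; for each, take the smallest-labelled available neighbour that still permits 7 edges overall, or leave it unmatched if none does
lex-smallest matching: {3-4, 5-8, 6-1, 7-0, 10-9, 13-11, 15-12}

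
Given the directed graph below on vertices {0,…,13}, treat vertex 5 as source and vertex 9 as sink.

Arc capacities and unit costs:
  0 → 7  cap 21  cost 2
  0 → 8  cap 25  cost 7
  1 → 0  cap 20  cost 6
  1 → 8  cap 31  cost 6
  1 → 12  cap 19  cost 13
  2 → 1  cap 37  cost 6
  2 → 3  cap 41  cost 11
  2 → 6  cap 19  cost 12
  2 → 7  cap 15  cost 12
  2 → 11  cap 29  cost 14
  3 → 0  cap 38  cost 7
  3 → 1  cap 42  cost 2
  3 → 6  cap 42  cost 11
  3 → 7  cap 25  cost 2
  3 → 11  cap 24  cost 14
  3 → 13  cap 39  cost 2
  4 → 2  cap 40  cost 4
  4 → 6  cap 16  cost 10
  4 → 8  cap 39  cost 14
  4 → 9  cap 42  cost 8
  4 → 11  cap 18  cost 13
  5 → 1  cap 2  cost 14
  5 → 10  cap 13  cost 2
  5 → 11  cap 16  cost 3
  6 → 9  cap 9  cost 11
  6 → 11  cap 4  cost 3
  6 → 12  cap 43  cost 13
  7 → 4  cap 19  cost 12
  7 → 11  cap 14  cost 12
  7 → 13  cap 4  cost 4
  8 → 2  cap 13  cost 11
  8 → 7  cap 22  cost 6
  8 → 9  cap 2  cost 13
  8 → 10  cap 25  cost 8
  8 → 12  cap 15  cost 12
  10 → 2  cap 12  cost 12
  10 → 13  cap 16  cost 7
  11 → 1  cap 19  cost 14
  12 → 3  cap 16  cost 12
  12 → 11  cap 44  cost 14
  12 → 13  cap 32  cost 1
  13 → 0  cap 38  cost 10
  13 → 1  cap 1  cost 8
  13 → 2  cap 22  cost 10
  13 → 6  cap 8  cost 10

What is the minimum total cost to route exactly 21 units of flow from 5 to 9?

shortest-cost path #1: 5→10→13→6→9 push 8 @ unit cost 30 (adds 240)
shortest-cost path #2: 5→1→8→9 push 2 @ unit cost 33 (adds 66)
shortest-cost path #3: 5→10→2→6→9 push 1 @ unit cost 37 (adds 37)
shortest-cost path #4: 5→10→13→0→7→4→9 push 4 @ unit cost 41 (adds 164)
shortest-cost path #5: 5→11→1→0→7→4→9 push 6 @ unit cost 45 (adds 270)
total cost = 777

Minimum cost for 21 units: 777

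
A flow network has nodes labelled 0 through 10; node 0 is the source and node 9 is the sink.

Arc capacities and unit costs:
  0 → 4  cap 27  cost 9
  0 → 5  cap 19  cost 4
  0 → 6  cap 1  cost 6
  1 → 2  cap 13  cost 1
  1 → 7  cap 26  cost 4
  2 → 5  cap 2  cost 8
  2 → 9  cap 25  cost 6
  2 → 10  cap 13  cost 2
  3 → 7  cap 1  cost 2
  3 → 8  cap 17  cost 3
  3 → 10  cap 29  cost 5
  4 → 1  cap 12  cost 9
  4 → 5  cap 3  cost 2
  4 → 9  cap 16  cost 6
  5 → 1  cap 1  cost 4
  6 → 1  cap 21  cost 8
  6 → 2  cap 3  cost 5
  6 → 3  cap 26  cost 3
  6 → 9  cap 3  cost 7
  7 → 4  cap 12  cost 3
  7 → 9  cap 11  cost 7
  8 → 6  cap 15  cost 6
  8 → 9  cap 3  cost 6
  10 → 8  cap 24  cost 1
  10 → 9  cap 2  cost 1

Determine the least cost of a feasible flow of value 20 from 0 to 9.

shortest-cost path #1: 0→5→1→2→10→9 push 1 @ unit cost 12 (adds 12)
shortest-cost path #2: 0→6→9 push 1 @ unit cost 13 (adds 13)
shortest-cost path #3: 0→4→9 push 16 @ unit cost 15 (adds 240)
shortest-cost path #4: 0→4→1→2→10→9 push 1 @ unit cost 22 (adds 22)
shortest-cost path #5: 0→4→1→2→9 push 1 @ unit cost 25 (adds 25)
total cost = 312

Minimum cost for 20 units: 312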